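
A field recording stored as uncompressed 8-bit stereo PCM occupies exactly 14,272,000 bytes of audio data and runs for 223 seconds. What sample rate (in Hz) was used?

32,000 Hz

Bytes = sample_rate × seconds × bytes_per_sample × channels.
sample_rate = 14,272,000 / (223 × 1 × 2) = 14,272,000 / 446 = 32,000 Hz.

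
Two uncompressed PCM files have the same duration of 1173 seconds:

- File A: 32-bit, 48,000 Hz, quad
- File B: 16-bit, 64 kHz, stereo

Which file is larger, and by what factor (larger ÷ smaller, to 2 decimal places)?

File A, by a factor of 3.00

File A: 48,000 × 4 × 4 = 768,000 bytes/s.
File B: 64,000 × 2 × 2 = 256,000 bytes/s.
File A is larger; ratio = 900,864,000 / 300,288,000 = 3.00.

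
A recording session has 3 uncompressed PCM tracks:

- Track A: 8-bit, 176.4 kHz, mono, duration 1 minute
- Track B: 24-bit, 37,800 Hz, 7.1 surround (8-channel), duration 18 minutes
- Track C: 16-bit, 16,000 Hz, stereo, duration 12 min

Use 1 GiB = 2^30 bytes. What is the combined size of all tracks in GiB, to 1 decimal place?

1.0 GiB

Track A: 1 minute = 60 s; 176,400 × 60 × 1 × 1 = 10,584,000 bytes.
Track B: 18 minutes = 1,080 s; 37,800 × 1,080 × 3 × 8 = 979,776,000 bytes.
Track C: 12 min = 720 s; 16,000 × 720 × 2 × 2 = 46,080,000 bytes.
Total = 1,036,440,000 bytes = 1.0 GiB.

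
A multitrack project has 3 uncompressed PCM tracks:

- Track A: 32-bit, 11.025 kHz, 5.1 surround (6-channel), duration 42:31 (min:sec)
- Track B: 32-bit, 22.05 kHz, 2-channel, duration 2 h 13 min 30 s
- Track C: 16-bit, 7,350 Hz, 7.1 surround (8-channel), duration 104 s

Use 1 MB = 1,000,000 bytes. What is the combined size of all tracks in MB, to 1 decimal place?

Track A: 42:31 (min:sec) = 2,551 s; 11,025 × 2,551 × 4 × 6 = 674,994,600 bytes.
Track B: 2 h 13 min 30 s = 8,010 s; 22,050 × 8,010 × 4 × 2 = 1,412,964,000 bytes.
Track C: 7,350 × 104 × 2 × 8 = 12,230,400 bytes.
Total = 2,100,189,000 bytes = 2100.2 MB.

2100.2 MB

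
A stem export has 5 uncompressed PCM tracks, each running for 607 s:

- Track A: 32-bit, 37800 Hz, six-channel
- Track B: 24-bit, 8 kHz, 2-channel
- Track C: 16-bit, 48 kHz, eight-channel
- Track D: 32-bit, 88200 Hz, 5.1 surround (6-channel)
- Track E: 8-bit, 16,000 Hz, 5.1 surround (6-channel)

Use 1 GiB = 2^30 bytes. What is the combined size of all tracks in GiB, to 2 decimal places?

2.23 GiB

Track A: 37,800 × 607 × 4 × 6 = 550,670,400 bytes.
Track B: 8,000 × 607 × 3 × 2 = 29,136,000 bytes.
Track C: 48,000 × 607 × 2 × 8 = 466,176,000 bytes.
Track D: 88,200 × 607 × 4 × 6 = 1,284,897,600 bytes.
Track E: 16,000 × 607 × 1 × 6 = 58,272,000 bytes.
Total = 2,389,152,000 bytes = 2.23 GiB.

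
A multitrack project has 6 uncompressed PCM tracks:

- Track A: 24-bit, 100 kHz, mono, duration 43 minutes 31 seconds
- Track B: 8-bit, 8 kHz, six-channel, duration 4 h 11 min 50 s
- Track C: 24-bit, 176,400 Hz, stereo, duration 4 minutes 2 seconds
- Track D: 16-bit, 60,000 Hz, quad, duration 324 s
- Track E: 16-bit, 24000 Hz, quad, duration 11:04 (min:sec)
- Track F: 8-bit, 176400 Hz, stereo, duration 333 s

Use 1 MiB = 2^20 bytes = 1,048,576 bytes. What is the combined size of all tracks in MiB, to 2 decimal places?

2064.90 MiB

Track A: 43 minutes 31 seconds = 2,611 s; 100,000 × 2,611 × 3 × 1 = 783,300,000 bytes.
Track B: 4 h 11 min 50 s = 15,110 s; 8,000 × 15,110 × 1 × 6 = 725,280,000 bytes.
Track C: 4 minutes 2 seconds = 242 s; 176,400 × 242 × 3 × 2 = 256,132,800 bytes.
Track D: 60,000 × 324 × 2 × 4 = 155,520,000 bytes.
Track E: 11:04 (min:sec) = 664 s; 24,000 × 664 × 2 × 4 = 127,488,000 bytes.
Track F: 176,400 × 333 × 1 × 2 = 117,482,400 bytes.
Total = 2,165,203,200 bytes = 2064.90 MiB.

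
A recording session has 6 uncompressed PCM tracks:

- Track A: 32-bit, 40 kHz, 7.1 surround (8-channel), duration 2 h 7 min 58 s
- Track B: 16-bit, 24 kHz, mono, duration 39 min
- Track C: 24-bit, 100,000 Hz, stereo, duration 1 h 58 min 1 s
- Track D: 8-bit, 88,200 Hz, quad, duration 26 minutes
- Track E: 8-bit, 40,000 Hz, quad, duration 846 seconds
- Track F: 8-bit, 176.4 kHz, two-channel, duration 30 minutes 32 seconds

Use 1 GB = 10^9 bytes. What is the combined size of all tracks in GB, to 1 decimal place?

Track A: 2 h 7 min 58 s = 7,678 s; 40,000 × 7,678 × 4 × 8 = 9,827,840,000 bytes.
Track B: 39 min = 2,340 s; 24,000 × 2,340 × 2 × 1 = 112,320,000 bytes.
Track C: 1 h 58 min 1 s = 7,081 s; 100,000 × 7,081 × 3 × 2 = 4,248,600,000 bytes.
Track D: 26 minutes = 1,560 s; 88,200 × 1,560 × 1 × 4 = 550,368,000 bytes.
Track E: 40,000 × 846 × 1 × 4 = 135,360,000 bytes.
Track F: 30 minutes 32 seconds = 1,832 s; 176,400 × 1,832 × 1 × 2 = 646,329,600 bytes.
Total = 15,520,817,600 bytes = 15.5 GB.

15.5 GB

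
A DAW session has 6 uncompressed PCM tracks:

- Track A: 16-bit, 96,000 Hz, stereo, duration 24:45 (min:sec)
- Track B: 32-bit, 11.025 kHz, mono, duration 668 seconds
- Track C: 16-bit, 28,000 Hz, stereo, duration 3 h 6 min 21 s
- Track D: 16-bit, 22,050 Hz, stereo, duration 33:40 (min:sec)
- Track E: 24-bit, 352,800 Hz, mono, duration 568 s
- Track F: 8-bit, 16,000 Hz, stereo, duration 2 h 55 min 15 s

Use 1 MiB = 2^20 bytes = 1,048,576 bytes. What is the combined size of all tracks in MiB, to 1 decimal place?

Track A: 24:45 (min:sec) = 1,485 s; 96,000 × 1,485 × 2 × 2 = 570,240,000 bytes.
Track B: 11,025 × 668 × 4 × 1 = 29,458,800 bytes.
Track C: 3 h 6 min 21 s = 11,181 s; 28,000 × 11,181 × 2 × 2 = 1,252,272,000 bytes.
Track D: 33:40 (min:sec) = 2,020 s; 22,050 × 2,020 × 2 × 2 = 178,164,000 bytes.
Track E: 352,800 × 568 × 3 × 1 = 601,171,200 bytes.
Track F: 2 h 55 min 15 s = 10,515 s; 16,000 × 10,515 × 1 × 2 = 336,480,000 bytes.
Total = 2,967,786,000 bytes = 2830.3 MiB.

2830.3 MiB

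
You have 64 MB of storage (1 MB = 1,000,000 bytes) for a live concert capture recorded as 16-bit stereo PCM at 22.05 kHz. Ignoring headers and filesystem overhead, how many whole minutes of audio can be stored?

Uncompressed byte rate = 22,050 × 2 × 2 = 88,200 bytes/s.
Capacity = 64 × 1,000,000 = 64,000,000 bytes.
64,000,000 / 88,200 ≈ 725.62 s → 12 minutes.

12 minutes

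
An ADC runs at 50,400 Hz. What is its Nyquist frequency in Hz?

25,200 Hz

Nyquist frequency = sample rate / 2 = 50,400 / 2 = 25,200 Hz.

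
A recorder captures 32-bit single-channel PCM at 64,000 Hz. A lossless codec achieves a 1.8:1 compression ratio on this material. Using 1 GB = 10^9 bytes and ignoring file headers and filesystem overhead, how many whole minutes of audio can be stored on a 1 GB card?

117 minutes

Uncompressed byte rate = 64,000 × 4 × 1 = 256,000 bytes/s.
After 1.8:1 compression, effective rate ≈ 142222.22 bytes/s.
Capacity = 1 × 1,000,000,000 = 1,000,000,000 bytes.
1,000,000,000 / effective rate ≈ 7031.25 s → 117 minutes.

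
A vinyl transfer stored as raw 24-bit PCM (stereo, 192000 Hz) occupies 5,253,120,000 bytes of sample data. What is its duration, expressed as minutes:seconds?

Byte rate = 192,000 × 3 × 2 = 1,152,000 bytes/s.
Duration = 5,253,120,000 / 1,152,000 = 4,560 s.
4,560 s = 76:00.

76:00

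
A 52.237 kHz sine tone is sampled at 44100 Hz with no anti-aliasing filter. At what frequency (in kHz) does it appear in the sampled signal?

Nyquist = 44,100/2 = 22,050 Hz; 52,237 Hz exceeds it.
Alias = |52,237 − 1×44,100| = |52,237 − 44,100| = 8,137 Hz = 8.137 kHz.

8.137 kHz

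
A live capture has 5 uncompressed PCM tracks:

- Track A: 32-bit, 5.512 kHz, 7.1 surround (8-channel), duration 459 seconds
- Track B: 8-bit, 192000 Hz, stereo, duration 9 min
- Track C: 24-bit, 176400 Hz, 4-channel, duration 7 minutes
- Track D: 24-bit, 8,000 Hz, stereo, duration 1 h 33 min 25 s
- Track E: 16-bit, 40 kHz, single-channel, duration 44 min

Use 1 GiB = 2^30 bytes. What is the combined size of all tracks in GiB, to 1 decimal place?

Track A: 5,512 × 459 × 4 × 8 = 80,960,256 bytes.
Track B: 9 min = 540 s; 192,000 × 540 × 1 × 2 = 207,360,000 bytes.
Track C: 7 minutes = 420 s; 176,400 × 420 × 3 × 4 = 889,056,000 bytes.
Track D: 1 h 33 min 25 s = 5,605 s; 8,000 × 5,605 × 3 × 2 = 269,040,000 bytes.
Track E: 44 min = 2,640 s; 40,000 × 2,640 × 2 × 1 = 211,200,000 bytes.
Total = 1,657,616,256 bytes = 1.5 GiB.

1.5 GiB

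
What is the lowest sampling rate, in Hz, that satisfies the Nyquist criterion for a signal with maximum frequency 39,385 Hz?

Minimum sample rate = 2 × 39,385 Hz = 78,770 Hz.

78,770 Hz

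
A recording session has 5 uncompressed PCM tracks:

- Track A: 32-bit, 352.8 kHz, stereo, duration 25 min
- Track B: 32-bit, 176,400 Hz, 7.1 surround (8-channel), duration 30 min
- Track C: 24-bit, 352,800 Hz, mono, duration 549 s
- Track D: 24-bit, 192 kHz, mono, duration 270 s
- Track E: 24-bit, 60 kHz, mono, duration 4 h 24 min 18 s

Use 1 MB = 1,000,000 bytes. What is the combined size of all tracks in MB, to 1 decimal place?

17985.3 MB

Track A: 25 min = 1,500 s; 352,800 × 1,500 × 4 × 2 = 4,233,600,000 bytes.
Track B: 30 min = 1,800 s; 176,400 × 1,800 × 4 × 8 = 10,160,640,000 bytes.
Track C: 352,800 × 549 × 3 × 1 = 581,061,600 bytes.
Track D: 192,000 × 270 × 3 × 1 = 155,520,000 bytes.
Track E: 4 h 24 min 18 s = 15,858 s; 60,000 × 15,858 × 3 × 1 = 2,854,440,000 bytes.
Total = 17,985,261,600 bytes = 17985.3 MB.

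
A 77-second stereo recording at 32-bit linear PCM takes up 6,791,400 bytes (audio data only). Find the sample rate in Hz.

11,025 Hz

Bytes = sample_rate × seconds × bytes_per_sample × channels.
sample_rate = 6,791,400 / (77 × 4 × 2) = 6,791,400 / 616 = 11,025 Hz.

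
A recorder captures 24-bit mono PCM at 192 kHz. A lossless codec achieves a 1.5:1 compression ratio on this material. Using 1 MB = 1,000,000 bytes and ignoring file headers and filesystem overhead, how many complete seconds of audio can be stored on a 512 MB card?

1,333 seconds

Uncompressed byte rate = 192,000 × 3 × 1 = 576,000 bytes/s.
After 1.5:1 compression, effective rate ≈ 384000 bytes/s.
Capacity = 512 × 1,000,000 = 512,000,000 bytes.
512,000,000 / effective rate ≈ 1333.33 s → 1,333 seconds.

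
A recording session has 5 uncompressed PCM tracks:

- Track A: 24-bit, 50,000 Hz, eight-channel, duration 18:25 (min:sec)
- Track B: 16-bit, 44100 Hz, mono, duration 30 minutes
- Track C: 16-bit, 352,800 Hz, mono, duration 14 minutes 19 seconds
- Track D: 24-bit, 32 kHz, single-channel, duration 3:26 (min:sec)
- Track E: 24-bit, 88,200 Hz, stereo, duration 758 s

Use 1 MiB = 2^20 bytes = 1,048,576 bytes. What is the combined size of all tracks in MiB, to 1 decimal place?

Track A: 18:25 (min:sec) = 1,105 s; 50,000 × 1,105 × 3 × 8 = 1,326,000,000 bytes.
Track B: 30 minutes = 1,800 s; 44,100 × 1,800 × 2 × 1 = 158,760,000 bytes.
Track C: 14 minutes 19 seconds = 859 s; 352,800 × 859 × 2 × 1 = 606,110,400 bytes.
Track D: 3:26 (min:sec) = 206 s; 32,000 × 206 × 3 × 1 = 19,776,000 bytes.
Track E: 88,200 × 758 × 3 × 2 = 401,133,600 bytes.
Total = 2,511,780,000 bytes = 2395.4 MiB.

2395.4 MiB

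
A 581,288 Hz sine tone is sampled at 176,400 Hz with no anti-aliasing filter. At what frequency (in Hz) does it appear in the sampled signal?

52,088 Hz

Nyquist = 176,400/2 = 88,200 Hz; 581,288 Hz exceeds it.
Alias = |581,288 − 3×176,400| = |581,288 − 529,200| = 52,088 Hz.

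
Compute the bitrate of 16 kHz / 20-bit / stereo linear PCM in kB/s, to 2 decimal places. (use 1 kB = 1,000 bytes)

Bit rate = 16,000 × 20 × 2 = 640,000 bits/s.
640,000 / 8 = 80,000 B/s = 80.00 kB/s.

80.00 kB/s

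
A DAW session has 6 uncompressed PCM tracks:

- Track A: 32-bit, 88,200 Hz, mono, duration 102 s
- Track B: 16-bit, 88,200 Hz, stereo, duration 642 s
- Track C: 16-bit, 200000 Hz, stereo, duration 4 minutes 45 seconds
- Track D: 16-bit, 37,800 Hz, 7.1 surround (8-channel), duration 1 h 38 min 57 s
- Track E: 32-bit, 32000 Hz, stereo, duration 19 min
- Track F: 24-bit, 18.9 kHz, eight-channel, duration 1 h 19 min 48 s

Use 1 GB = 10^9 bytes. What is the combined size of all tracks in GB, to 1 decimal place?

Track A: 88,200 × 102 × 4 × 1 = 35,985,600 bytes.
Track B: 88,200 × 642 × 2 × 2 = 226,497,600 bytes.
Track C: 4 minutes 45 seconds = 285 s; 200,000 × 285 × 2 × 2 = 228,000,000 bytes.
Track D: 1 h 38 min 57 s = 5,937 s; 37,800 × 5,937 × 2 × 8 = 3,590,697,600 bytes.
Track E: 19 min = 1,140 s; 32,000 × 1,140 × 4 × 2 = 291,840,000 bytes.
Track F: 1 h 19 min 48 s = 4,788 s; 18,900 × 4,788 × 3 × 8 = 2,171,836,800 bytes.
Total = 6,544,857,600 bytes = 6.5 GB.

6.5 GB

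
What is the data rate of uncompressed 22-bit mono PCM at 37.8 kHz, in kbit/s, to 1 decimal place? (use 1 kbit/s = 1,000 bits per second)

831.6 kbit/s

Bit rate = 37,800 × 22 × 1 = 831,600 bits/s.
= 831.6 kbit/s.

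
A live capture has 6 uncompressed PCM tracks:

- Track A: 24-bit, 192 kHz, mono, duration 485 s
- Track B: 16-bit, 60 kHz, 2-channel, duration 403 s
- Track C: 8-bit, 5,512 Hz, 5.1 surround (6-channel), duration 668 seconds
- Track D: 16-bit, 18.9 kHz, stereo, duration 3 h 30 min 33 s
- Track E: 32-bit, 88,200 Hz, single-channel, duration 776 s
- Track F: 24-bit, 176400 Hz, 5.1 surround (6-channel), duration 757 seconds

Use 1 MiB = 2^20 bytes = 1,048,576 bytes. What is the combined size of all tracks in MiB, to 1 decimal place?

3843.9 MiB

Track A: 192,000 × 485 × 3 × 1 = 279,360,000 bytes.
Track B: 60,000 × 403 × 2 × 2 = 96,720,000 bytes.
Track C: 5,512 × 668 × 1 × 6 = 22,092,096 bytes.
Track D: 3 h 30 min 33 s = 12,633 s; 18,900 × 12,633 × 2 × 2 = 955,054,800 bytes.
Track E: 88,200 × 776 × 4 × 1 = 273,772,800 bytes.
Track F: 176,400 × 757 × 3 × 6 = 2,403,626,400 bytes.
Total = 4,030,626,096 bytes = 3843.9 MiB.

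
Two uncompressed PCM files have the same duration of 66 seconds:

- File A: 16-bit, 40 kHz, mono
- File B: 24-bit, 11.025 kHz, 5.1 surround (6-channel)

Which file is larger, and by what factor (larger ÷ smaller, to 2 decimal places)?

File A: 40,000 × 2 × 1 = 80,000 bytes/s.
File B: 11,025 × 3 × 6 = 198,450 bytes/s.
File B is larger; ratio = 13,097,700 / 5,280,000 = 2.48.

File B, by a factor of 2.48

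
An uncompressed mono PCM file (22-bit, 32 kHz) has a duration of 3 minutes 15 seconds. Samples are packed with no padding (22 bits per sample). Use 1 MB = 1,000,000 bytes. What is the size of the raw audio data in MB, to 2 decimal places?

17.16 MB

Duration = 3 minutes 15 seconds = 195 s.
Bits = 32,000 × 195 × 22 × 1 = 137,280,000 bits = 17,160,000 bytes.
17,160,000 / 1,000,000 = 17.16 MB.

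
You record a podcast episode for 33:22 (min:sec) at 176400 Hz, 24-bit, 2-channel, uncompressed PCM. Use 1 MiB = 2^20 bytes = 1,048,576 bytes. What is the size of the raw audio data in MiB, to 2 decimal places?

2020.76 MiB

Duration = 33:22 (min:sec) = 2,002 s.
Bytes = 176,400 samples/s × 2,002 s × 3 bytes/sample × 2 ch = 2,118,916,800 bytes.
2,118,916,800 / 1,048,576 = 2020.76 MiB.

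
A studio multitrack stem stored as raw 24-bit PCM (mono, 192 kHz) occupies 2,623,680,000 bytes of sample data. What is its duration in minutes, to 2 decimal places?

75.92 minutes

Byte rate = 192,000 × 3 × 1 = 576,000 bytes/s.
Duration = 2,623,680,000 / 576,000 = 4,555 s.
4,555 s / 60 = 75.92 minutes.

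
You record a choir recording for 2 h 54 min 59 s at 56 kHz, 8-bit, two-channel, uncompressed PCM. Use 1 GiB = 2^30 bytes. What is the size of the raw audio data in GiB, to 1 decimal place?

1.1 GiB

Duration = 2 h 54 min 59 s = 10,499 s.
Bytes = 56,000 samples/s × 10,499 s × 1 bytes/sample × 2 ch = 1,175,888,000 bytes.
1,175,888,000 / 1,073,741,824 = 1.1 GiB.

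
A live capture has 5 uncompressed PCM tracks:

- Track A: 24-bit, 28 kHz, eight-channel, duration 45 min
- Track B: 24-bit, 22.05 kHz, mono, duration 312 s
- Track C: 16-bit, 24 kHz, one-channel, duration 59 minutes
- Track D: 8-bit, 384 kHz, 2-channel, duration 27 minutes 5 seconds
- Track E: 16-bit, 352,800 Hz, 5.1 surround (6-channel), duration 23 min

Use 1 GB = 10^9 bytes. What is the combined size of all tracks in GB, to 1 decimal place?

Track A: 45 min = 2,700 s; 28,000 × 2,700 × 3 × 8 = 1,814,400,000 bytes.
Track B: 22,050 × 312 × 3 × 1 = 20,638,800 bytes.
Track C: 59 minutes = 3,540 s; 24,000 × 3,540 × 2 × 1 = 169,920,000 bytes.
Track D: 27 minutes 5 seconds = 1,625 s; 384,000 × 1,625 × 1 × 2 = 1,248,000,000 bytes.
Track E: 23 min = 1,380 s; 352,800 × 1,380 × 2 × 6 = 5,842,368,000 bytes.
Total = 9,095,326,800 bytes = 9.1 GB.

9.1 GB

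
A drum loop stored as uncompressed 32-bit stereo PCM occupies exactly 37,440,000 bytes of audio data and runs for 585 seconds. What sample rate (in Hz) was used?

8,000 Hz

Bytes = sample_rate × seconds × bytes_per_sample × channels.
sample_rate = 37,440,000 / (585 × 4 × 2) = 37,440,000 / 4,680 = 8,000 Hz.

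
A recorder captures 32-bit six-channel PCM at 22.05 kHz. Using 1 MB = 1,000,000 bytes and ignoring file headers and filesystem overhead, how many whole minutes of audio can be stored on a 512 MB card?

Uncompressed byte rate = 22,050 × 4 × 6 = 529,200 bytes/s.
Capacity = 512 × 1,000,000 = 512,000,000 bytes.
512,000,000 / 529,200 ≈ 967.5 s → 16 minutes.

16 minutes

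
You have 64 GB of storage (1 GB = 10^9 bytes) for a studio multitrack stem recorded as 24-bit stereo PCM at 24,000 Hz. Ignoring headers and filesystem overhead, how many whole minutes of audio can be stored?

7,407 minutes

Uncompressed byte rate = 24,000 × 3 × 2 = 144,000 bytes/s.
Capacity = 64 × 1,000,000,000 = 64,000,000,000 bytes.
64,000,000,000 / 144,000 ≈ 444444.44 s → 7,407 minutes.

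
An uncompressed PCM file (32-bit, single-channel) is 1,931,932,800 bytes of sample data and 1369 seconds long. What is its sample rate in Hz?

352,800 Hz

Bytes = sample_rate × seconds × bytes_per_sample × channels.
sample_rate = 1,931,932,800 / (1,369 × 4 × 1) = 1,931,932,800 / 5,476 = 352,800 Hz.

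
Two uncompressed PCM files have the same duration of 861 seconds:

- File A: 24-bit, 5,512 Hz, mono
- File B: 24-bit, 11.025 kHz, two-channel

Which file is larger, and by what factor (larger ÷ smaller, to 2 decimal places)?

File A: 5,512 × 3 × 1 = 16,536 bytes/s.
File B: 11,025 × 3 × 2 = 66,150 bytes/s.
File B is larger; ratio = 56,955,150 / 14,237,496 = 4.00.

File B, by a factor of 4.00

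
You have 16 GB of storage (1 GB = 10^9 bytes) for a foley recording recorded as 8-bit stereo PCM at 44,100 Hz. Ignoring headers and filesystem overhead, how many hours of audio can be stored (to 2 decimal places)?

Uncompressed byte rate = 44,100 × 1 × 2 = 88,200 bytes/s.
Capacity = 16 × 1,000,000,000 = 16,000,000,000 bytes.
16,000,000,000 / 88,200 ≈ 181405.9 s → 50.39 hours.

50.39 hours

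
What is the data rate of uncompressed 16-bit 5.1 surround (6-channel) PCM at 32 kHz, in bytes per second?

Bit rate = 32,000 × 16 × 6 = 3,072,000 bits/s.
3,072,000 / 8 = 384,000 bytes/s.

384,000 bytes/s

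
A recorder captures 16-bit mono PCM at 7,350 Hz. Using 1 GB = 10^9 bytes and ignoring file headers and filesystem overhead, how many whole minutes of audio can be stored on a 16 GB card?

Uncompressed byte rate = 7,350 × 2 × 1 = 14,700 bytes/s.
Capacity = 16 × 1,000,000,000 = 16,000,000,000 bytes.
16,000,000,000 / 14,700 ≈ 1088435.37 s → 18,140 minutes.

18,140 minutes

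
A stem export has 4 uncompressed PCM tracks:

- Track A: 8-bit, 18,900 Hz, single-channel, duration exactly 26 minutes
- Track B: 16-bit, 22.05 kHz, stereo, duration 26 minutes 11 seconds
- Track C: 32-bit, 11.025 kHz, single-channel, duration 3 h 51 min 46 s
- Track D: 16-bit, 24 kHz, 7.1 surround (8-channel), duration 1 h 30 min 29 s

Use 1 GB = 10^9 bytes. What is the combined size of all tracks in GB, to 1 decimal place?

Track A: exactly 26 minutes = 1,560 s; 18,900 × 1,560 × 1 × 1 = 29,484,000 bytes.
Track B: 26 minutes 11 seconds = 1,571 s; 22,050 × 1,571 × 2 × 2 = 138,562,200 bytes.
Track C: 3 h 51 min 46 s = 13,906 s; 11,025 × 13,906 × 4 × 1 = 613,254,600 bytes.
Track D: 1 h 30 min 29 s = 5,429 s; 24,000 × 5,429 × 2 × 8 = 2,084,736,000 bytes.
Total = 2,866,036,800 bytes = 2.9 GB.

2.9 GB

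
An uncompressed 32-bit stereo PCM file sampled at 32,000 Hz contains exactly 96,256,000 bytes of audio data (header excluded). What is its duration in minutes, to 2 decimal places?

6.27 minutes

Byte rate = 32,000 × 4 × 2 = 256,000 bytes/s.
Duration = 96,256,000 / 256,000 = 376 s.
376 s / 60 = 6.27 minutes.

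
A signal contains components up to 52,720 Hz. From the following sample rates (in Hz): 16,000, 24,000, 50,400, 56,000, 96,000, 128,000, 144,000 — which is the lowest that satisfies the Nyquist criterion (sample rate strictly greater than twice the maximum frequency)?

128,000 Hz

Need sample rate > 2 × 52,720 = 105,440 Hz.
Lowest listed rate above 105,440 Hz is 128,000 Hz.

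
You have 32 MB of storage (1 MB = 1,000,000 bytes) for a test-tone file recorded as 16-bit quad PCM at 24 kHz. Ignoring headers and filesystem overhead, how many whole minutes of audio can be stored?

2 minutes

Uncompressed byte rate = 24,000 × 2 × 4 = 192,000 bytes/s.
Capacity = 32 × 1,000,000 = 32,000,000 bytes.
32,000,000 / 192,000 ≈ 166.67 s → 2 minutes.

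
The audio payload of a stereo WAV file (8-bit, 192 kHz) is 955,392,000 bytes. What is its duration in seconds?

Byte rate = 192,000 × 1 × 2 = 384,000 bytes/s.
Duration = 955,392,000 / 384,000 = 2,488 s.

2,488 seconds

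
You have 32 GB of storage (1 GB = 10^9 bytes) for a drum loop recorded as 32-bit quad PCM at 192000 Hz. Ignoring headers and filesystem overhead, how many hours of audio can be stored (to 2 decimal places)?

Uncompressed byte rate = 192,000 × 4 × 4 = 3,072,000 bytes/s.
Capacity = 32 × 1,000,000,000 = 32,000,000,000 bytes.
32,000,000,000 / 3,072,000 ≈ 10416.67 s → 2.89 hours.

2.89 hours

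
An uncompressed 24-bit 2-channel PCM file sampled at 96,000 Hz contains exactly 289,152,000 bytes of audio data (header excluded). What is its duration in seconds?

Byte rate = 96,000 × 3 × 2 = 576,000 bytes/s.
Duration = 289,152,000 / 576,000 = 502 s.

502 seconds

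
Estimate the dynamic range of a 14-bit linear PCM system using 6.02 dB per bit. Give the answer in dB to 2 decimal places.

84.28 dB

14 × 6.02 = 84.28 dB.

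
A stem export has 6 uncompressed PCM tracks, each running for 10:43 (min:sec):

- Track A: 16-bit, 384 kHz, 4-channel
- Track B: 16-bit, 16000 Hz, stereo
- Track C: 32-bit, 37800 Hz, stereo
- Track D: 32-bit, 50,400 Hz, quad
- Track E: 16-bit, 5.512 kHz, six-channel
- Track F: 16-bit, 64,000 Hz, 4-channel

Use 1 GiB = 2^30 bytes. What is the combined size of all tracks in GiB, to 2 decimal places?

10:43 (min:sec) = 643 s.
Track A: 384,000 × 643 × 2 × 4 = 1,975,296,000 bytes.
Track B: 16,000 × 643 × 2 × 2 = 41,152,000 bytes.
Track C: 37,800 × 643 × 4 × 2 = 194,443,200 bytes.
Track D: 50,400 × 643 × 4 × 4 = 518,515,200 bytes.
Track E: 5,512 × 643 × 2 × 6 = 42,530,592 bytes.
Track F: 64,000 × 643 × 2 × 4 = 329,216,000 bytes.
Total = 3,101,152,992 bytes = 2.89 GiB.

2.89 GiB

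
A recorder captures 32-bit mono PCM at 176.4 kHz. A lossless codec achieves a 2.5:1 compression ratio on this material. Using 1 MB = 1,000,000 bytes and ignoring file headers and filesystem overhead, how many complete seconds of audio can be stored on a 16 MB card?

56 seconds

Uncompressed byte rate = 176,400 × 4 × 1 = 705,600 bytes/s.
After 2.5:1 compression, effective rate ≈ 282240 bytes/s.
Capacity = 16 × 1,000,000 = 16,000,000 bytes.
16,000,000 / effective rate ≈ 56.69 s → 56 seconds.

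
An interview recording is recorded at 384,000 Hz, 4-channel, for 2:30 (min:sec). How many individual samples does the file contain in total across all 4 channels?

230,400,000 samples

2:30 (min:sec) = 150 s.
384,000 × 150 s × 4 ch = 230,400,000 samples.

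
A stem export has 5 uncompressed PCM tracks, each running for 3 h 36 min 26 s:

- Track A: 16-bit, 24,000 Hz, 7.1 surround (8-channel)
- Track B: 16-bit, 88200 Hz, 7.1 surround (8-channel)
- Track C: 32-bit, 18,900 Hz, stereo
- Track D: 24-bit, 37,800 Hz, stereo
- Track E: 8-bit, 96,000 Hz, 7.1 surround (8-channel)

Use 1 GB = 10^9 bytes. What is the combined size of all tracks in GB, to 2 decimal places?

3 h 36 min 26 s = 12,986 s.
Track A: 24,000 × 12,986 × 2 × 8 = 4,986,624,000 bytes.
Track B: 88,200 × 12,986 × 2 × 8 = 18,325,843,200 bytes.
Track C: 18,900 × 12,986 × 4 × 2 = 1,963,483,200 bytes.
Track D: 37,800 × 12,986 × 3 × 2 = 2,945,224,800 bytes.
Track E: 96,000 × 12,986 × 1 × 8 = 9,973,248,000 bytes.
Total = 38,194,423,200 bytes = 38.19 GB.

38.19 GB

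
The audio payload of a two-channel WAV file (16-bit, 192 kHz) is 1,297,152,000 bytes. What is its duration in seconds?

1,689 seconds

Byte rate = 192,000 × 2 × 2 = 768,000 bytes/s.
Duration = 1,297,152,000 / 768,000 = 1,689 s.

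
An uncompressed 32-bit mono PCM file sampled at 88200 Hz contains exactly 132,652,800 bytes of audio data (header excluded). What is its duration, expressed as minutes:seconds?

6:16

Byte rate = 88,200 × 4 × 1 = 352,800 bytes/s.
Duration = 132,652,800 / 352,800 = 376 s.
376 s = 6:16.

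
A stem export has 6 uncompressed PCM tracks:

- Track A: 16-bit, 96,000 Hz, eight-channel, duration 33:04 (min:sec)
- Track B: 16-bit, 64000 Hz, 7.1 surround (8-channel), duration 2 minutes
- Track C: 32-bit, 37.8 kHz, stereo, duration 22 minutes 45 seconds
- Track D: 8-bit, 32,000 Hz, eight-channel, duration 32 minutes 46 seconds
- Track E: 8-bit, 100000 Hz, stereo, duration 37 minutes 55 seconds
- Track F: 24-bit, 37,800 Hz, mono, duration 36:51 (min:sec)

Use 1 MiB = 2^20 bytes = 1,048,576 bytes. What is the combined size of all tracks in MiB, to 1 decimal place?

4570.1 MiB

Track A: 33:04 (min:sec) = 1,984 s; 96,000 × 1,984 × 2 × 8 = 3,047,424,000 bytes.
Track B: 2 minutes = 120 s; 64,000 × 120 × 2 × 8 = 122,880,000 bytes.
Track C: 22 minutes 45 seconds = 1,365 s; 37,800 × 1,365 × 4 × 2 = 412,776,000 bytes.
Track D: 32 minutes 46 seconds = 1,966 s; 32,000 × 1,966 × 1 × 8 = 503,296,000 bytes.
Track E: 37 minutes 55 seconds = 2,275 s; 100,000 × 2,275 × 1 × 2 = 455,000,000 bytes.
Track F: 36:51 (min:sec) = 2,211 s; 37,800 × 2,211 × 3 × 1 = 250,727,400 bytes.
Total = 4,792,103,400 bytes = 4570.1 MiB.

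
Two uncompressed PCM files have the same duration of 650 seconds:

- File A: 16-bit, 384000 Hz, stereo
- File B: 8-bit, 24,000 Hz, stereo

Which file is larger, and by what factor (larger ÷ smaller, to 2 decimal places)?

File A: 384,000 × 2 × 2 = 1,536,000 bytes/s.
File B: 24,000 × 1 × 2 = 48,000 bytes/s.
File A is larger; ratio = 998,400,000 / 31,200,000 = 32.00.

File A, by a factor of 32.00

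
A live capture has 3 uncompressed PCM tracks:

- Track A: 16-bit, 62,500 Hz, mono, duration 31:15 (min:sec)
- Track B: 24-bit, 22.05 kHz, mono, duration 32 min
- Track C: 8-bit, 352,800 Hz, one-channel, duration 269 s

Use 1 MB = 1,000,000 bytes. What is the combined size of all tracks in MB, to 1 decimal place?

Track A: 31:15 (min:sec) = 1,875 s; 62,500 × 1,875 × 2 × 1 = 234,375,000 bytes.
Track B: 32 min = 1,920 s; 22,050 × 1,920 × 3 × 1 = 127,008,000 bytes.
Track C: 352,800 × 269 × 1 × 1 = 94,903,200 bytes.
Total = 456,286,200 bytes = 456.3 MB.

456.3 MB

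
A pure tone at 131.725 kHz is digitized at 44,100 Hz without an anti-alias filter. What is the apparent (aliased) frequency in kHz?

Nyquist = 44,100/2 = 22,050 Hz; 131,725 Hz exceeds it.
Alias = |131,725 − 3×44,100| = |131,725 − 132,300| = 575 Hz = 0.575 kHz.

0.575 kHz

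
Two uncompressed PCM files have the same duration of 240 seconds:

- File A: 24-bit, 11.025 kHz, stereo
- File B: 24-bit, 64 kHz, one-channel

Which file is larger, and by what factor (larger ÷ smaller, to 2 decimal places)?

File A: 11,025 × 3 × 2 = 66,150 bytes/s.
File B: 64,000 × 3 × 1 = 192,000 bytes/s.
File B is larger; ratio = 46,080,000 / 15,876,000 = 2.90.

File B, by a factor of 2.90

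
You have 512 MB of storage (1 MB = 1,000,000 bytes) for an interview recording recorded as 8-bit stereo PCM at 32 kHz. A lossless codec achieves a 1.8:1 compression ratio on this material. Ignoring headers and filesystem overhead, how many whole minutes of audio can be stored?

240 minutes

Uncompressed byte rate = 32,000 × 1 × 2 = 64,000 bytes/s.
After 1.8:1 compression, effective rate ≈ 35555.56 bytes/s.
Capacity = 512 × 1,000,000 = 512,000,000 bytes.
512,000,000 / effective rate ≈ 14400 s → 240 minutes.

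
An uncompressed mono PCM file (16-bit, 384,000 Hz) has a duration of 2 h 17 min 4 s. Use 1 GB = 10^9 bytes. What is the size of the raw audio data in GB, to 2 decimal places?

Duration = 2 h 17 min 4 s = 8,224 s.
Bytes = 384,000 samples/s × 8,224 s × 2 bytes/sample × 1 ch = 6,316,032,000 bytes.
6,316,032,000 / 1,000,000,000 = 6.32 GB.

6.32 GB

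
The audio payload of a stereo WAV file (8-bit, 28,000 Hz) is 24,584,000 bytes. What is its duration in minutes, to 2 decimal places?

7.32 minutes

Byte rate = 28,000 × 1 × 2 = 56,000 bytes/s.
Duration = 24,584,000 / 56,000 = 439 s.
439 s / 60 = 7.32 minutes.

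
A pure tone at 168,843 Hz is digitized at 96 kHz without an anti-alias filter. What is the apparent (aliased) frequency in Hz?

23,157 Hz

Nyquist = 96,000/2 = 48,000 Hz; 168,843 Hz exceeds it.
Alias = |168,843 − 2×96,000| = |168,843 − 192,000| = 23,157 Hz.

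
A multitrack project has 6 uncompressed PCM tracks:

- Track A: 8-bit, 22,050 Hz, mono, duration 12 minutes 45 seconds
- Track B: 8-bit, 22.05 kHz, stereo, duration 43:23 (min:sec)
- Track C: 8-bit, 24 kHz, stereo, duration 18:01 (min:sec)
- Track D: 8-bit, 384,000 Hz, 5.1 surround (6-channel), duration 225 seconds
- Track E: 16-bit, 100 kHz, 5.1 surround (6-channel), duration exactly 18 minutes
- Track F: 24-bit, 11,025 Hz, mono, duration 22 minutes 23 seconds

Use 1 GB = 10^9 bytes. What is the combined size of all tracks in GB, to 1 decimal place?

2.0 GB

Track A: 12 minutes 45 seconds = 765 s; 22,050 × 765 × 1 × 1 = 16,868,250 bytes.
Track B: 43:23 (min:sec) = 2,603 s; 22,050 × 2,603 × 1 × 2 = 114,792,300 bytes.
Track C: 18:01 (min:sec) = 1,081 s; 24,000 × 1,081 × 1 × 2 = 51,888,000 bytes.
Track D: 384,000 × 225 × 1 × 6 = 518,400,000 bytes.
Track E: exactly 18 minutes = 1,080 s; 100,000 × 1,080 × 2 × 6 = 1,296,000,000 bytes.
Track F: 22 minutes 23 seconds = 1,343 s; 11,025 × 1,343 × 3 × 1 = 44,419,725 bytes.
Total = 2,042,368,275 bytes = 2.0 GB.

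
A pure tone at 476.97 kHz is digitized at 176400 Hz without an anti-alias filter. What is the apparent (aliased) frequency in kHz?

Nyquist = 176,400/2 = 88,200 Hz; 476,970 Hz exceeds it.
Alias = |476,970 − 3×176,400| = |476,970 − 529,200| = 52,230 Hz = 52.23 kHz.

52.23 kHz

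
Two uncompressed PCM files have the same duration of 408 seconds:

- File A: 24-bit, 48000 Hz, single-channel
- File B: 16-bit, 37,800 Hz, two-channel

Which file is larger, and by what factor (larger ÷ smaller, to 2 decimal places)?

File A: 48,000 × 3 × 1 = 144,000 bytes/s.
File B: 37,800 × 2 × 2 = 151,200 bytes/s.
File B is larger; ratio = 61,689,600 / 58,752,000 = 1.05.

File B, by a factor of 1.05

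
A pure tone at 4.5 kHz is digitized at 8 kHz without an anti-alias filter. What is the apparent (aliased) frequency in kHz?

Nyquist = 8,000/2 = 4,000 Hz; 4,500 Hz exceeds it.
Alias = |4,500 − 1×8,000| = |4,500 − 8,000| = 3,500 Hz = 3.5 kHz.

3.5 kHz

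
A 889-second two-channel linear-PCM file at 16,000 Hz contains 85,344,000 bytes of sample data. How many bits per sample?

24 bits

Bytes per sample = 85,344,000 / (16,000 × 889 × 2) = 85,344,000 / 28,448,000 = 3.
Bit depth = 3 × 8 = 24 bits.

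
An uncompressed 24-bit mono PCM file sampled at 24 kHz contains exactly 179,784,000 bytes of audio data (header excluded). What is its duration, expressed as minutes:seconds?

41:37

Byte rate = 24,000 × 3 × 1 = 72,000 bytes/s.
Duration = 179,784,000 / 72,000 = 2,497 s.
2,497 s = 41:37.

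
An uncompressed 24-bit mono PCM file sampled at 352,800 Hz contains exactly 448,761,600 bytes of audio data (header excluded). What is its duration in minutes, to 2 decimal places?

Byte rate = 352,800 × 3 × 1 = 1,058,400 bytes/s.
Duration = 448,761,600 / 1,058,400 = 424 s.
424 s / 60 = 7.07 minutes.

7.07 minutes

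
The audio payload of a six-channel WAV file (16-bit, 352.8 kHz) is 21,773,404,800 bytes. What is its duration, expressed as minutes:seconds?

85:43

Byte rate = 352,800 × 2 × 6 = 4,233,600 bytes/s.
Duration = 21,773,404,800 / 4,233,600 = 5,143 s.
5,143 s = 85:43.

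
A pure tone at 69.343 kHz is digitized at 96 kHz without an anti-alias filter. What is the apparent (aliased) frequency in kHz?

26.657 kHz

Nyquist = 96,000/2 = 48,000 Hz; 69,343 Hz exceeds it.
Alias = |69,343 − 1×96,000| = |69,343 − 96,000| = 26,657 Hz = 26.657 kHz.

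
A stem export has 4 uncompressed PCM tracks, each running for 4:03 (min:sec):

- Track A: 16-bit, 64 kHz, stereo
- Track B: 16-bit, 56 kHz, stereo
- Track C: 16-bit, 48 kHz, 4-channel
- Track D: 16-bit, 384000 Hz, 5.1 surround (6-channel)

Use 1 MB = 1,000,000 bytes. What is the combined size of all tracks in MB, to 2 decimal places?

4:03 (min:sec) = 243 s.
Track A: 64,000 × 243 × 2 × 2 = 62,208,000 bytes.
Track B: 56,000 × 243 × 2 × 2 = 54,432,000 bytes.
Track C: 48,000 × 243 × 2 × 4 = 93,312,000 bytes.
Track D: 384,000 × 243 × 2 × 6 = 1,119,744,000 bytes.
Total = 1,329,696,000 bytes = 1329.70 MB.

1329.70 MB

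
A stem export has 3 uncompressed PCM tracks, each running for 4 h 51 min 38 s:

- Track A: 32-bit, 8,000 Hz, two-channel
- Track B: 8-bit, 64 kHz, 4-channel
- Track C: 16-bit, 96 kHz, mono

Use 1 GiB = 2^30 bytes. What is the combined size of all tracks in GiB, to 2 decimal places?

4 h 51 min 38 s = 17,498 s.
Track A: 8,000 × 17,498 × 4 × 2 = 1,119,872,000 bytes.
Track B: 64,000 × 17,498 × 1 × 4 = 4,479,488,000 bytes.
Track C: 96,000 × 17,498 × 2 × 1 = 3,359,616,000 bytes.
Total = 8,958,976,000 bytes = 8.34 GiB.

8.34 GiB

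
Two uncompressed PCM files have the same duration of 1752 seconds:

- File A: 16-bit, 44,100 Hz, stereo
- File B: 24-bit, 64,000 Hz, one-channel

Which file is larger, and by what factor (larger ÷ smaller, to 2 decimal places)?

File B, by a factor of 1.09

File A: 44,100 × 2 × 2 = 176,400 bytes/s.
File B: 64,000 × 3 × 1 = 192,000 bytes/s.
File B is larger; ratio = 336,384,000 / 309,052,800 = 1.09.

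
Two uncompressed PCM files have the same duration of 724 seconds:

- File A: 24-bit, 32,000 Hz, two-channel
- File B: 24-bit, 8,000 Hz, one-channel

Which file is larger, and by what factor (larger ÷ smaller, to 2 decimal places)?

File A: 32,000 × 3 × 2 = 192,000 bytes/s.
File B: 8,000 × 3 × 1 = 24,000 bytes/s.
File A is larger; ratio = 139,008,000 / 17,376,000 = 8.00.

File A, by a factor of 8.00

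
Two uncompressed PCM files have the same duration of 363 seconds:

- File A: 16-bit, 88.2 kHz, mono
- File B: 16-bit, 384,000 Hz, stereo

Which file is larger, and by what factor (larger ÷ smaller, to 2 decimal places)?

File B, by a factor of 8.71

File A: 88,200 × 2 × 1 = 176,400 bytes/s.
File B: 384,000 × 2 × 2 = 1,536,000 bytes/s.
File B is larger; ratio = 557,568,000 / 64,033,200 = 8.71.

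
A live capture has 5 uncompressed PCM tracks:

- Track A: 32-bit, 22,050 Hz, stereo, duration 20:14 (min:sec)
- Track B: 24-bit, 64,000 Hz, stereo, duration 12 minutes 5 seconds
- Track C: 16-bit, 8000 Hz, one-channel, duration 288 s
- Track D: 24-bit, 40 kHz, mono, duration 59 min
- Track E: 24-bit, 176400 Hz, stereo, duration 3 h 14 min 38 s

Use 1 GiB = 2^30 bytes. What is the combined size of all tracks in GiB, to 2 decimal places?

12.37 GiB

Track A: 20:14 (min:sec) = 1,214 s; 22,050 × 1,214 × 4 × 2 = 214,149,600 bytes.
Track B: 12 minutes 5 seconds = 725 s; 64,000 × 725 × 3 × 2 = 278,400,000 bytes.
Track C: 8,000 × 288 × 2 × 1 = 4,608,000 bytes.
Track D: 59 min = 3,540 s; 40,000 × 3,540 × 3 × 1 = 424,800,000 bytes.
Track E: 3 h 14 min 38 s = 11,678 s; 176,400 × 11,678 × 3 × 2 = 12,359,995,200 bytes.
Total = 13,281,952,800 bytes = 12.37 GiB.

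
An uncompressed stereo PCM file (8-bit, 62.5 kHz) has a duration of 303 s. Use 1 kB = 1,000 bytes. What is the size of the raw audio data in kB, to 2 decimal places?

37875.00 kB

Bytes = 62,500 samples/s × 303 s × 1 bytes/sample × 2 ch = 37,875,000 bytes.
37,875,000 / 1,000 = 37875.00 kB.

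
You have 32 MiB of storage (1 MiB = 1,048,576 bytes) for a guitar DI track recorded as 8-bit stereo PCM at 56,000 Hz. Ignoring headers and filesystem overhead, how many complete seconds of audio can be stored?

Uncompressed byte rate = 56,000 × 1 × 2 = 112,000 bytes/s.
Capacity = 32 × 1,048,576 = 33,554,432 bytes.
33,554,432 / 112,000 ≈ 299.59 s → 299 seconds.

299 seconds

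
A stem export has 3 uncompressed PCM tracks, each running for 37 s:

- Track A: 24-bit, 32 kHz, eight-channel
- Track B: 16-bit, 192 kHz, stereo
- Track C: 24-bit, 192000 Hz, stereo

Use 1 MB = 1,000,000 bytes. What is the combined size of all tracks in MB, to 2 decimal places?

99.46 MB

Track A: 32,000 × 37 × 3 × 8 = 28,416,000 bytes.
Track B: 192,000 × 37 × 2 × 2 = 28,416,000 bytes.
Track C: 192,000 × 37 × 3 × 2 = 42,624,000 bytes.
Total = 99,456,000 bytes = 99.46 MB.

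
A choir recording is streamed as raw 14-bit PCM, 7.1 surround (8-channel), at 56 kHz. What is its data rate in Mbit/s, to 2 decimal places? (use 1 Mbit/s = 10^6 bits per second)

6.27 Mbit/s

Bit rate = 56,000 × 14 × 8 = 6,272,000 bits/s.
= 6.27 Mbit/s.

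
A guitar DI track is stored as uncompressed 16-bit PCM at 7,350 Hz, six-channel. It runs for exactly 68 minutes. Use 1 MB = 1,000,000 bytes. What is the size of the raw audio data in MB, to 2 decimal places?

359.86 MB

Duration = exactly 68 minutes = 4,080 s.
Bytes = 7,350 samples/s × 4,080 s × 2 bytes/sample × 6 ch = 359,856,000 bytes.
359,856,000 / 1,000,000 = 359.86 MB.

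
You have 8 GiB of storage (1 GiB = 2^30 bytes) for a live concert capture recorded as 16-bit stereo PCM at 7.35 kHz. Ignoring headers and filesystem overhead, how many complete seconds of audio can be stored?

292,174 seconds

Uncompressed byte rate = 7,350 × 2 × 2 = 29,400 bytes/s.
Capacity = 8 × 1,073,741,824 = 8,589,934,592 bytes.
8,589,934,592 / 29,400 ≈ 292174.65 s → 292,174 seconds.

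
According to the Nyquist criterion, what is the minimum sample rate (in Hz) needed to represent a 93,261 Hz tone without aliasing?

186,522 Hz

Minimum sample rate = 2 × 93,261 Hz = 186,522 Hz.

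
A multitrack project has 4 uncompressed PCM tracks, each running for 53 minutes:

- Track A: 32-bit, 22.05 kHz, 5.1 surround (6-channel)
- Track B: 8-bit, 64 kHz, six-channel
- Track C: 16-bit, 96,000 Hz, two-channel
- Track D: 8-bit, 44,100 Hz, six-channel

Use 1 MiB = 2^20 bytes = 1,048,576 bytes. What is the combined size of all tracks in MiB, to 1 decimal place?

53 minutes = 3,180 s.
Track A: 22,050 × 3,180 × 4 × 6 = 1,682,856,000 bytes.
Track B: 64,000 × 3,180 × 1 × 6 = 1,221,120,000 bytes.
Track C: 96,000 × 3,180 × 2 × 2 = 1,221,120,000 bytes.
Track D: 44,100 × 3,180 × 1 × 6 = 841,428,000 bytes.
Total = 4,966,524,000 bytes = 4736.4 MiB.

4736.4 MiB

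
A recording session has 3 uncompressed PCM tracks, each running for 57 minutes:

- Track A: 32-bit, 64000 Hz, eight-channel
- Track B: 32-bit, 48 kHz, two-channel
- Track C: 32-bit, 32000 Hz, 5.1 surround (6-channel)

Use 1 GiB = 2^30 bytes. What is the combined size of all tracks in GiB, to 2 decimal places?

57 minutes = 3,420 s.
Track A: 64,000 × 3,420 × 4 × 8 = 7,004,160,000 bytes.
Track B: 48,000 × 3,420 × 4 × 2 = 1,313,280,000 bytes.
Track C: 32,000 × 3,420 × 4 × 6 = 2,626,560,000 bytes.
Total = 10,944,000,000 bytes = 10.19 GiB.

10.19 GiB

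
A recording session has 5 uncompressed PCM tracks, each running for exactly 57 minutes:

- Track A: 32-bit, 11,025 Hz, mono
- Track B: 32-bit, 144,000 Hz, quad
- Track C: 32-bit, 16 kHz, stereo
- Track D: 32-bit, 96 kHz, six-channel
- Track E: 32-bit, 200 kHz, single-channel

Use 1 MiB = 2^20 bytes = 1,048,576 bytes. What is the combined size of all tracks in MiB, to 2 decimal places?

18199.87 MiB

exactly 57 minutes = 3,420 s.
Track A: 11,025 × 3,420 × 4 × 1 = 150,822,000 bytes.
Track B: 144,000 × 3,420 × 4 × 4 = 7,879,680,000 bytes.
Track C: 16,000 × 3,420 × 4 × 2 = 437,760,000 bytes.
Track D: 96,000 × 3,420 × 4 × 6 = 7,879,680,000 bytes.
Track E: 200,000 × 3,420 × 4 × 1 = 2,736,000,000 bytes.
Total = 19,083,942,000 bytes = 18199.87 MiB.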